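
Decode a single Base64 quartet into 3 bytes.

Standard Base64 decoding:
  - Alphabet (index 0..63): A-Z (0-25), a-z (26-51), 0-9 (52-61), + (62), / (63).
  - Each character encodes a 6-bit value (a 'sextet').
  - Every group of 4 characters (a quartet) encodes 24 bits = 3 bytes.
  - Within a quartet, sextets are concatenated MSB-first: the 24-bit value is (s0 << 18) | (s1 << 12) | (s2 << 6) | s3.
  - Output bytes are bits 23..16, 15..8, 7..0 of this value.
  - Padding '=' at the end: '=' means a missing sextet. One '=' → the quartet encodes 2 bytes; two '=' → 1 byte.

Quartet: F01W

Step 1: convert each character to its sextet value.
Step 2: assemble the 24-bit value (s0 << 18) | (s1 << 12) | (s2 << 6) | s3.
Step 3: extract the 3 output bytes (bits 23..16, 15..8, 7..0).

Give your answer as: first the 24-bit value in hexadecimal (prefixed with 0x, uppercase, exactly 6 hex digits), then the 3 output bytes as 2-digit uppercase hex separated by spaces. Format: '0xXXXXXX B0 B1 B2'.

Sextets: F=5, 0=52, 1=53, W=22
24-bit: (5<<18) | (52<<12) | (53<<6) | 22
      = 0x140000 | 0x034000 | 0x000D40 | 0x000016
      = 0x174D56
Bytes: (v>>16)&0xFF=17, (v>>8)&0xFF=4D, v&0xFF=56

Answer: 0x174D56 17 4D 56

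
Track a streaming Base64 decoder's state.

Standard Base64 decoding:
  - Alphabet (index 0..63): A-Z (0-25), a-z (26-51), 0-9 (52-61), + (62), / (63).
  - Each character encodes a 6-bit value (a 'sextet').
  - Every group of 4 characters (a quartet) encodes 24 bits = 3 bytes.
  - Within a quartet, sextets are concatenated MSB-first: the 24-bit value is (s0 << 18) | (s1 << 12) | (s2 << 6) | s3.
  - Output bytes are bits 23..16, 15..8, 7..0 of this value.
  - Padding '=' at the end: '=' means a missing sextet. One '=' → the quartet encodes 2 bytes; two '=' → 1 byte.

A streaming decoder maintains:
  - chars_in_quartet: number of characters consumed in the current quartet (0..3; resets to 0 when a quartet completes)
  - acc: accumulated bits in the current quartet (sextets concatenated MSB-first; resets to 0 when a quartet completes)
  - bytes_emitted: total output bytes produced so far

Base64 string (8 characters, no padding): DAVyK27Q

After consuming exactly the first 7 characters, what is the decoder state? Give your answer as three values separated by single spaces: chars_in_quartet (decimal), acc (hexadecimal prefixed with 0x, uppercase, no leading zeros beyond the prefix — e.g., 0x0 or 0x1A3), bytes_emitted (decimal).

After char 0 ('D'=3): chars_in_quartet=1 acc=0x3 bytes_emitted=0
After char 1 ('A'=0): chars_in_quartet=2 acc=0xC0 bytes_emitted=0
After char 2 ('V'=21): chars_in_quartet=3 acc=0x3015 bytes_emitted=0
After char 3 ('y'=50): chars_in_quartet=4 acc=0xC0572 -> emit 0C 05 72, reset; bytes_emitted=3
After char 4 ('K'=10): chars_in_quartet=1 acc=0xA bytes_emitted=3
After char 5 ('2'=54): chars_in_quartet=2 acc=0x2B6 bytes_emitted=3
After char 6 ('7'=59): chars_in_quartet=3 acc=0xADBB bytes_emitted=3

Answer: 3 0xADBB 3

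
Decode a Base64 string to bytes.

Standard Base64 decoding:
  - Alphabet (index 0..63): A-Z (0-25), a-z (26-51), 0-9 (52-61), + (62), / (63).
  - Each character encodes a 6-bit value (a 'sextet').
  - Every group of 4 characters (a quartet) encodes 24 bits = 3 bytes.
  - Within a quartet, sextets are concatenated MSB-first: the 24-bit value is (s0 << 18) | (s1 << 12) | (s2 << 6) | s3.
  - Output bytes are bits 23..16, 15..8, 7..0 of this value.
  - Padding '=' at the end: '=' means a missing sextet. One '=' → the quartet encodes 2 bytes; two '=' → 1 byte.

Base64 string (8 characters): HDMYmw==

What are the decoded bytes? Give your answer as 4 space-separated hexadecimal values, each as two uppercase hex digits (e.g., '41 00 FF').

Answer: 1C 33 18 9B

Derivation:
After char 0 ('H'=7): chars_in_quartet=1 acc=0x7 bytes_emitted=0
After char 1 ('D'=3): chars_in_quartet=2 acc=0x1C3 bytes_emitted=0
After char 2 ('M'=12): chars_in_quartet=3 acc=0x70CC bytes_emitted=0
After char 3 ('Y'=24): chars_in_quartet=4 acc=0x1C3318 -> emit 1C 33 18, reset; bytes_emitted=3
After char 4 ('m'=38): chars_in_quartet=1 acc=0x26 bytes_emitted=3
After char 5 ('w'=48): chars_in_quartet=2 acc=0x9B0 bytes_emitted=3
Padding '==': partial quartet acc=0x9B0 -> emit 9B; bytes_emitted=4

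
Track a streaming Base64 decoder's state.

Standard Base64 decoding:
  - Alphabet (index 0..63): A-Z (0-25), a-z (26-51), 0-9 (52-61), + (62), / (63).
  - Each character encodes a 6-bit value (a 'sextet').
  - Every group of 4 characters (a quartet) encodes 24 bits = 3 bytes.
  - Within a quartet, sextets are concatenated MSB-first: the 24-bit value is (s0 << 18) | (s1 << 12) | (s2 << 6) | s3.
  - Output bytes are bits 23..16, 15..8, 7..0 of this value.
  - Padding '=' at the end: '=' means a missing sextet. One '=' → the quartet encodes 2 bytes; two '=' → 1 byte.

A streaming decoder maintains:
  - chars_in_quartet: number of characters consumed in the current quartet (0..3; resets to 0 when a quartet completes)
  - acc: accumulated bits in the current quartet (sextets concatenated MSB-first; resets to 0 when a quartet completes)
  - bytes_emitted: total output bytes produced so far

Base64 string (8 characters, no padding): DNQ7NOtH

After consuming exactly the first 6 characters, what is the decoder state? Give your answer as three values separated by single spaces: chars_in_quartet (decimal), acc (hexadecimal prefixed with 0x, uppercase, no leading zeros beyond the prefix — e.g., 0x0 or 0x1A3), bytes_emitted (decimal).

After char 0 ('D'=3): chars_in_quartet=1 acc=0x3 bytes_emitted=0
After char 1 ('N'=13): chars_in_quartet=2 acc=0xCD bytes_emitted=0
After char 2 ('Q'=16): chars_in_quartet=3 acc=0x3350 bytes_emitted=0
After char 3 ('7'=59): chars_in_quartet=4 acc=0xCD43B -> emit 0C D4 3B, reset; bytes_emitted=3
After char 4 ('N'=13): chars_in_quartet=1 acc=0xD bytes_emitted=3
After char 5 ('O'=14): chars_in_quartet=2 acc=0x34E bytes_emitted=3

Answer: 2 0x34E 3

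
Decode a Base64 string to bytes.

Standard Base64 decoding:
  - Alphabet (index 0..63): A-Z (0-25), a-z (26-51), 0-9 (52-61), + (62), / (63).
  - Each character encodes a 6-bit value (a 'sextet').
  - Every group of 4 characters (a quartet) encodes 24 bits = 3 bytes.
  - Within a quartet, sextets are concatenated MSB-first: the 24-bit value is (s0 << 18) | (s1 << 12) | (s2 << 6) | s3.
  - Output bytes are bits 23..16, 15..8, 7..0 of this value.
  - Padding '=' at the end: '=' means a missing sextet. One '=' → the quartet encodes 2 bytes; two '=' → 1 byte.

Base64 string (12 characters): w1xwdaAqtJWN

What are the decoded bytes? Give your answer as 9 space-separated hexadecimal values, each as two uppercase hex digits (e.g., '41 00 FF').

Answer: C3 5C 70 75 A0 2A B4 95 8D

Derivation:
After char 0 ('w'=48): chars_in_quartet=1 acc=0x30 bytes_emitted=0
After char 1 ('1'=53): chars_in_quartet=2 acc=0xC35 bytes_emitted=0
After char 2 ('x'=49): chars_in_quartet=3 acc=0x30D71 bytes_emitted=0
After char 3 ('w'=48): chars_in_quartet=4 acc=0xC35C70 -> emit C3 5C 70, reset; bytes_emitted=3
After char 4 ('d'=29): chars_in_quartet=1 acc=0x1D bytes_emitted=3
After char 5 ('a'=26): chars_in_quartet=2 acc=0x75A bytes_emitted=3
After char 6 ('A'=0): chars_in_quartet=3 acc=0x1D680 bytes_emitted=3
After char 7 ('q'=42): chars_in_quartet=4 acc=0x75A02A -> emit 75 A0 2A, reset; bytes_emitted=6
After char 8 ('t'=45): chars_in_quartet=1 acc=0x2D bytes_emitted=6
After char 9 ('J'=9): chars_in_quartet=2 acc=0xB49 bytes_emitted=6
After char 10 ('W'=22): chars_in_quartet=3 acc=0x2D256 bytes_emitted=6
After char 11 ('N'=13): chars_in_quartet=4 acc=0xB4958D -> emit B4 95 8D, reset; bytes_emitted=9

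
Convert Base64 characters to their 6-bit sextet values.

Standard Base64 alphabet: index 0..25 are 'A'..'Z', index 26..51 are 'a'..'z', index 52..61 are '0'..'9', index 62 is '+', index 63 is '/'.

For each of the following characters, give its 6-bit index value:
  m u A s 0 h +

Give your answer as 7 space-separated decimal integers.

Answer: 38 46 0 44 52 33 62

Derivation:
'm': a..z range, 26 + ord('m') − ord('a') = 38
'u': a..z range, 26 + ord('u') − ord('a') = 46
'A': A..Z range, ord('A') − ord('A') = 0
's': a..z range, 26 + ord('s') − ord('a') = 44
'0': 0..9 range, 52 + ord('0') − ord('0') = 52
'h': a..z range, 26 + ord('h') − ord('a') = 33
'+': index 62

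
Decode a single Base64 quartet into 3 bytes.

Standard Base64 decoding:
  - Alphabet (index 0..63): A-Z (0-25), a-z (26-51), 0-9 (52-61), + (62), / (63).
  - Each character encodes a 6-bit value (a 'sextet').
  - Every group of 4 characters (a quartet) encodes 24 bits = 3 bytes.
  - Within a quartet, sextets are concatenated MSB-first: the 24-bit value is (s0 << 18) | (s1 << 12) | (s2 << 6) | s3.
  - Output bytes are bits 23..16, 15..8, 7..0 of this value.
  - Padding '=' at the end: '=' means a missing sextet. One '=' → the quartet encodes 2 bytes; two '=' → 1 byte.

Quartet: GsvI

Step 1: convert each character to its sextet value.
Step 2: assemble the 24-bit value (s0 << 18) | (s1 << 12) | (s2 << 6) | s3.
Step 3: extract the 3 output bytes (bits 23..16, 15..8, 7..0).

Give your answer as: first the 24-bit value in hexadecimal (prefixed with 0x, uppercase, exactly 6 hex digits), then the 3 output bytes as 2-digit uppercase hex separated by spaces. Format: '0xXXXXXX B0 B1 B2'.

Sextets: G=6, s=44, v=47, I=8
24-bit: (6<<18) | (44<<12) | (47<<6) | 8
      = 0x180000 | 0x02C000 | 0x000BC0 | 0x000008
      = 0x1ACBC8
Bytes: (v>>16)&0xFF=1A, (v>>8)&0xFF=CB, v&0xFF=C8

Answer: 0x1ACBC8 1A CB C8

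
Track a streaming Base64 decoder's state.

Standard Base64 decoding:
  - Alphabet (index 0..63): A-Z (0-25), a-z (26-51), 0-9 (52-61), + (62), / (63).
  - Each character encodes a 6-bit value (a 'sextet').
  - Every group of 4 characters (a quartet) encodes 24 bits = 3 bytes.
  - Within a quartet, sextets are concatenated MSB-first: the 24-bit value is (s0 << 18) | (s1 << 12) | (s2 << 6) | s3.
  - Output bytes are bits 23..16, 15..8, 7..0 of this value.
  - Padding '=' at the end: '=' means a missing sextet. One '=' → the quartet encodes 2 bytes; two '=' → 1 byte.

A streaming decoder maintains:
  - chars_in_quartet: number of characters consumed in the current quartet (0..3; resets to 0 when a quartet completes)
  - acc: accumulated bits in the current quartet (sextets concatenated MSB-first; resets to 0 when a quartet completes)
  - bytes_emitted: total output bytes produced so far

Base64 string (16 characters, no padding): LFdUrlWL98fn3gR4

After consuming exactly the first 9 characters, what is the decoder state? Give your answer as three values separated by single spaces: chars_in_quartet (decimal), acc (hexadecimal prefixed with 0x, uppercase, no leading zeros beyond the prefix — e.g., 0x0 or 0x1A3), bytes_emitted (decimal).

Answer: 1 0x3D 6

Derivation:
After char 0 ('L'=11): chars_in_quartet=1 acc=0xB bytes_emitted=0
After char 1 ('F'=5): chars_in_quartet=2 acc=0x2C5 bytes_emitted=0
After char 2 ('d'=29): chars_in_quartet=3 acc=0xB15D bytes_emitted=0
After char 3 ('U'=20): chars_in_quartet=4 acc=0x2C5754 -> emit 2C 57 54, reset; bytes_emitted=3
After char 4 ('r'=43): chars_in_quartet=1 acc=0x2B bytes_emitted=3
After char 5 ('l'=37): chars_in_quartet=2 acc=0xAE5 bytes_emitted=3
After char 6 ('W'=22): chars_in_quartet=3 acc=0x2B956 bytes_emitted=3
After char 7 ('L'=11): chars_in_quartet=4 acc=0xAE558B -> emit AE 55 8B, reset; bytes_emitted=6
After char 8 ('9'=61): chars_in_quartet=1 acc=0x3D bytes_emitted=6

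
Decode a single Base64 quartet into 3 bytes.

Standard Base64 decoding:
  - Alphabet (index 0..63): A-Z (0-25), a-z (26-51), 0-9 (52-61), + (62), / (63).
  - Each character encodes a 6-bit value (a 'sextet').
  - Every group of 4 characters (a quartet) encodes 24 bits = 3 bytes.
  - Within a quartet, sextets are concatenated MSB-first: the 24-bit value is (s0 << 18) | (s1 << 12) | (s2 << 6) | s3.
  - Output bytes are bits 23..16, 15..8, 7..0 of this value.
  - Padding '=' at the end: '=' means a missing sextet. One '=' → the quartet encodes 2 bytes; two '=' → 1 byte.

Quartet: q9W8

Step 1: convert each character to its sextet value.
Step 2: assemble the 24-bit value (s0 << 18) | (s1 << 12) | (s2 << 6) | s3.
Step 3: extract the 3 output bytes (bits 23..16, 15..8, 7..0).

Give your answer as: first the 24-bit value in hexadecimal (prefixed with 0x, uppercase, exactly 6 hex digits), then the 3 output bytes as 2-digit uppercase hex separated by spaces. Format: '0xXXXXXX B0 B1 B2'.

Answer: 0xABD5BC AB D5 BC

Derivation:
Sextets: q=42, 9=61, W=22, 8=60
24-bit: (42<<18) | (61<<12) | (22<<6) | 60
      = 0xA80000 | 0x03D000 | 0x000580 | 0x00003C
      = 0xABD5BC
Bytes: (v>>16)&0xFF=AB, (v>>8)&0xFF=D5, v&0xFF=BC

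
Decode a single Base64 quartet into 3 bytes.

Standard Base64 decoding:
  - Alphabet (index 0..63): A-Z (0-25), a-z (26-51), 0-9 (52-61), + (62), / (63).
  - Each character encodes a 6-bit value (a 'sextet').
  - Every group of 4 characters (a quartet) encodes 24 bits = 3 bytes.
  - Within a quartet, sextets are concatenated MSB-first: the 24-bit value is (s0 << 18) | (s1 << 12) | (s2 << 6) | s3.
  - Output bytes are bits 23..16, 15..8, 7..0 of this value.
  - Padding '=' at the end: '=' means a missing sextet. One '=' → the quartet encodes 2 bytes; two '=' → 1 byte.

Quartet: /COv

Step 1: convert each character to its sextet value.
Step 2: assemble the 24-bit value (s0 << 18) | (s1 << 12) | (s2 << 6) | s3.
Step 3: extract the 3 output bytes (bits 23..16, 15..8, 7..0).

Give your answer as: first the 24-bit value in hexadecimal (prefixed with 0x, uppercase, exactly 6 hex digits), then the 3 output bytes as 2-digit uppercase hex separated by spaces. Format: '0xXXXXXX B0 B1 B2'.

Answer: 0xFC23AF FC 23 AF

Derivation:
Sextets: /=63, C=2, O=14, v=47
24-bit: (63<<18) | (2<<12) | (14<<6) | 47
      = 0xFC0000 | 0x002000 | 0x000380 | 0x00002F
      = 0xFC23AF
Bytes: (v>>16)&0xFF=FC, (v>>8)&0xFF=23, v&0xFF=AF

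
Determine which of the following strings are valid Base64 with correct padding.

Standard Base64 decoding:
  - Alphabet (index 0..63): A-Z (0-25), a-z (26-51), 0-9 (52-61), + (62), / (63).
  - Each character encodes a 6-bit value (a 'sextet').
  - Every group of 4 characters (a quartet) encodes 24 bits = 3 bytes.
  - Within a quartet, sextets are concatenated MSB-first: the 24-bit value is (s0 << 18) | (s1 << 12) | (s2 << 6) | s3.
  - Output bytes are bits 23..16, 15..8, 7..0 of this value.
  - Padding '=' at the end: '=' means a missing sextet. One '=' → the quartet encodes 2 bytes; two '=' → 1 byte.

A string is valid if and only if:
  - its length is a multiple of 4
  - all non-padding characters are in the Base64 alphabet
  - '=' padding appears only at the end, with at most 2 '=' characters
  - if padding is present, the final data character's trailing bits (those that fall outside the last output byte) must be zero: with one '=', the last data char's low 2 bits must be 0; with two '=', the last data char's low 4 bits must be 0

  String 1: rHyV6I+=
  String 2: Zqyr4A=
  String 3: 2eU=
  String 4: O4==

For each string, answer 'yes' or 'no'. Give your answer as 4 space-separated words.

String 1: 'rHyV6I+=' → invalid (bad trailing bits)
String 2: 'Zqyr4A=' → invalid (len=7 not mult of 4)
String 3: '2eU=' → valid
String 4: 'O4==' → invalid (bad trailing bits)

Answer: no no yes no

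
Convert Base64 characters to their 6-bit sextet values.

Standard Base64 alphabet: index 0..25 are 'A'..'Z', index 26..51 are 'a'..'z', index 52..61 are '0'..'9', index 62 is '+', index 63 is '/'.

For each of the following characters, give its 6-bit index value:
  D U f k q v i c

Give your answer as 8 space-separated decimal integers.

'D': A..Z range, ord('D') − ord('A') = 3
'U': A..Z range, ord('U') − ord('A') = 20
'f': a..z range, 26 + ord('f') − ord('a') = 31
'k': a..z range, 26 + ord('k') − ord('a') = 36
'q': a..z range, 26 + ord('q') − ord('a') = 42
'v': a..z range, 26 + ord('v') − ord('a') = 47
'i': a..z range, 26 + ord('i') − ord('a') = 34
'c': a..z range, 26 + ord('c') − ord('a') = 28

Answer: 3 20 31 36 42 47 34 28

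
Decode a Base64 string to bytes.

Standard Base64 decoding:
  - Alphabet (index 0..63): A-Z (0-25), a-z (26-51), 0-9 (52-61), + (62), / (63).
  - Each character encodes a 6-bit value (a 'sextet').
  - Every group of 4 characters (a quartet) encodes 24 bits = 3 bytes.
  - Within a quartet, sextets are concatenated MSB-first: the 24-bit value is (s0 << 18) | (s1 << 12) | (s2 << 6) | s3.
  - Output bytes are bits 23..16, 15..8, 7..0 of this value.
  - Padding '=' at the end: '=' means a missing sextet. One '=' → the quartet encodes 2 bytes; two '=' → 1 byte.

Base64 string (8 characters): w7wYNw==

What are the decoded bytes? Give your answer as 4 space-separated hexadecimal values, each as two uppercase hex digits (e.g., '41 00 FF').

Answer: C3 BC 18 37

Derivation:
After char 0 ('w'=48): chars_in_quartet=1 acc=0x30 bytes_emitted=0
After char 1 ('7'=59): chars_in_quartet=2 acc=0xC3B bytes_emitted=0
After char 2 ('w'=48): chars_in_quartet=3 acc=0x30EF0 bytes_emitted=0
After char 3 ('Y'=24): chars_in_quartet=4 acc=0xC3BC18 -> emit C3 BC 18, reset; bytes_emitted=3
After char 4 ('N'=13): chars_in_quartet=1 acc=0xD bytes_emitted=3
After char 5 ('w'=48): chars_in_quartet=2 acc=0x370 bytes_emitted=3
Padding '==': partial quartet acc=0x370 -> emit 37; bytes_emitted=4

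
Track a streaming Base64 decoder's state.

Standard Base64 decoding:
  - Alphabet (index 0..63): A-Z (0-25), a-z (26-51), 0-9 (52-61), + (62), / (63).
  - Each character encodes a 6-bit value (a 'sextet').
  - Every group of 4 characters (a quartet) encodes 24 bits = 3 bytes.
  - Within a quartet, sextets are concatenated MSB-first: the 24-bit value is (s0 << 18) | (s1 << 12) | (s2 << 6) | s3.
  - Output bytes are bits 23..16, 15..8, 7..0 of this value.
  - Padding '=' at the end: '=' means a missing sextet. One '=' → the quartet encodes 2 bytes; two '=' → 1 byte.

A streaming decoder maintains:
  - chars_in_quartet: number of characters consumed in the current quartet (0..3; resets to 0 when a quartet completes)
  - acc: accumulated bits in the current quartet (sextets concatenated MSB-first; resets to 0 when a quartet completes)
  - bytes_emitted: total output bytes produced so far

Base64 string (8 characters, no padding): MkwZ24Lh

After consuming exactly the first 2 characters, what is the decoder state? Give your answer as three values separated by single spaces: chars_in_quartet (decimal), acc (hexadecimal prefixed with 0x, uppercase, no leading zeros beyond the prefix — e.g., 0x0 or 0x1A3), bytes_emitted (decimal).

Answer: 2 0x324 0

Derivation:
After char 0 ('M'=12): chars_in_quartet=1 acc=0xC bytes_emitted=0
After char 1 ('k'=36): chars_in_quartet=2 acc=0x324 bytes_emitted=0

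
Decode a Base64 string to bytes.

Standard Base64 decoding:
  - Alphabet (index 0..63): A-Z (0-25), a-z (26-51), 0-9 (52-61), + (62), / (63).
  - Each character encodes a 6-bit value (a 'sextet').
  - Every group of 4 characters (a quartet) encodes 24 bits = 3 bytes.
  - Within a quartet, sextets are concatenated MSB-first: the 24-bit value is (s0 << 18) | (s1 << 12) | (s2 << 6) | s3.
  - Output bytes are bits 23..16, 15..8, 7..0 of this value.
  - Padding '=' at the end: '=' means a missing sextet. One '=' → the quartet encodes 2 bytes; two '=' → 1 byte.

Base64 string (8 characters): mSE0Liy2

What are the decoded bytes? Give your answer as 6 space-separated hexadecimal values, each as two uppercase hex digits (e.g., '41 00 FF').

After char 0 ('m'=38): chars_in_quartet=1 acc=0x26 bytes_emitted=0
After char 1 ('S'=18): chars_in_quartet=2 acc=0x992 bytes_emitted=0
After char 2 ('E'=4): chars_in_quartet=3 acc=0x26484 bytes_emitted=0
After char 3 ('0'=52): chars_in_quartet=4 acc=0x992134 -> emit 99 21 34, reset; bytes_emitted=3
After char 4 ('L'=11): chars_in_quartet=1 acc=0xB bytes_emitted=3
After char 5 ('i'=34): chars_in_quartet=2 acc=0x2E2 bytes_emitted=3
After char 6 ('y'=50): chars_in_quartet=3 acc=0xB8B2 bytes_emitted=3
After char 7 ('2'=54): chars_in_quartet=4 acc=0x2E2CB6 -> emit 2E 2C B6, reset; bytes_emitted=6

Answer: 99 21 34 2E 2C B6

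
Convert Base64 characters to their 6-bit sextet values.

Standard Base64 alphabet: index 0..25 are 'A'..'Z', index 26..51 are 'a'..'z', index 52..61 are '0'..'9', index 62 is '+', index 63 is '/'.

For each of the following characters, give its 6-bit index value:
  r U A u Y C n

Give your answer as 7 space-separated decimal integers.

Answer: 43 20 0 46 24 2 39

Derivation:
'r': a..z range, 26 + ord('r') − ord('a') = 43
'U': A..Z range, ord('U') − ord('A') = 20
'A': A..Z range, ord('A') − ord('A') = 0
'u': a..z range, 26 + ord('u') − ord('a') = 46
'Y': A..Z range, ord('Y') − ord('A') = 24
'C': A..Z range, ord('C') − ord('A') = 2
'n': a..z range, 26 + ord('n') − ord('a') = 39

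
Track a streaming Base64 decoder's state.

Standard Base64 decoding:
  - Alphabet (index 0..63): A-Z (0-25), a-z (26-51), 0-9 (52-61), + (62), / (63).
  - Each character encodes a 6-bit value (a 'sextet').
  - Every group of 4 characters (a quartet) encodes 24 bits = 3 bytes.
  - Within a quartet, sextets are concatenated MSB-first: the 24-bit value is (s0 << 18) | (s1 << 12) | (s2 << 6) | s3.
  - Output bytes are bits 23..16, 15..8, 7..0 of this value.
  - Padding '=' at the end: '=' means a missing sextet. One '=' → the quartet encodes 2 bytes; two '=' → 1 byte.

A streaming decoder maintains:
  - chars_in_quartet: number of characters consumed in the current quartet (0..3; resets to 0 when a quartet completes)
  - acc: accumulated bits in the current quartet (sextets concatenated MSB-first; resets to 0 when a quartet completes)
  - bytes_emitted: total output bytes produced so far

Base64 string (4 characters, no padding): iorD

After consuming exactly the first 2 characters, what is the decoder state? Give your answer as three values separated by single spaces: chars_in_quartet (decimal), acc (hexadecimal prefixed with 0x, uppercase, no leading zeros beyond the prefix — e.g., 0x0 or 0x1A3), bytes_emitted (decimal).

After char 0 ('i'=34): chars_in_quartet=1 acc=0x22 bytes_emitted=0
After char 1 ('o'=40): chars_in_quartet=2 acc=0x8A8 bytes_emitted=0

Answer: 2 0x8A8 0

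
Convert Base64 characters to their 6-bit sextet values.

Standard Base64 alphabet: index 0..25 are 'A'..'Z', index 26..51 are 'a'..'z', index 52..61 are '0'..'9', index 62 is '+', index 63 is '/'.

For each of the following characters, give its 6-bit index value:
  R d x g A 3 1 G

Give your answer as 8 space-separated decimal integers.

Answer: 17 29 49 32 0 55 53 6

Derivation:
'R': A..Z range, ord('R') − ord('A') = 17
'd': a..z range, 26 + ord('d') − ord('a') = 29
'x': a..z range, 26 + ord('x') − ord('a') = 49
'g': a..z range, 26 + ord('g') − ord('a') = 32
'A': A..Z range, ord('A') − ord('A') = 0
'3': 0..9 range, 52 + ord('3') − ord('0') = 55
'1': 0..9 range, 52 + ord('1') − ord('0') = 53
'G': A..Z range, ord('G') − ord('A') = 6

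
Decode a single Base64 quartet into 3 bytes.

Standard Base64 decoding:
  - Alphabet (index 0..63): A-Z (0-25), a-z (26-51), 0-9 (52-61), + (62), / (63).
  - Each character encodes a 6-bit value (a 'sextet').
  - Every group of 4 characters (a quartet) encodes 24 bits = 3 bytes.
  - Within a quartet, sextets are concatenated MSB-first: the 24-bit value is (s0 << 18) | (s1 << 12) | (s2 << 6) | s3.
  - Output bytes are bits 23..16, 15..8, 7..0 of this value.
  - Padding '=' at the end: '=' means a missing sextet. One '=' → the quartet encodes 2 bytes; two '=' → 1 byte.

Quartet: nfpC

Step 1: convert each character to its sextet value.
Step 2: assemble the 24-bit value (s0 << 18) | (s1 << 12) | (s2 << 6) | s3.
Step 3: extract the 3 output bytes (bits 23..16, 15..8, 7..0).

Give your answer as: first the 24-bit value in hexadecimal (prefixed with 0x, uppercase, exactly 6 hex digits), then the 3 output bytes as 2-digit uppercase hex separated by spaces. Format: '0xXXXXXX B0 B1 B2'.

Sextets: n=39, f=31, p=41, C=2
24-bit: (39<<18) | (31<<12) | (41<<6) | 2
      = 0x9C0000 | 0x01F000 | 0x000A40 | 0x000002
      = 0x9DFA42
Bytes: (v>>16)&0xFF=9D, (v>>8)&0xFF=FA, v&0xFF=42

Answer: 0x9DFA42 9D FA 42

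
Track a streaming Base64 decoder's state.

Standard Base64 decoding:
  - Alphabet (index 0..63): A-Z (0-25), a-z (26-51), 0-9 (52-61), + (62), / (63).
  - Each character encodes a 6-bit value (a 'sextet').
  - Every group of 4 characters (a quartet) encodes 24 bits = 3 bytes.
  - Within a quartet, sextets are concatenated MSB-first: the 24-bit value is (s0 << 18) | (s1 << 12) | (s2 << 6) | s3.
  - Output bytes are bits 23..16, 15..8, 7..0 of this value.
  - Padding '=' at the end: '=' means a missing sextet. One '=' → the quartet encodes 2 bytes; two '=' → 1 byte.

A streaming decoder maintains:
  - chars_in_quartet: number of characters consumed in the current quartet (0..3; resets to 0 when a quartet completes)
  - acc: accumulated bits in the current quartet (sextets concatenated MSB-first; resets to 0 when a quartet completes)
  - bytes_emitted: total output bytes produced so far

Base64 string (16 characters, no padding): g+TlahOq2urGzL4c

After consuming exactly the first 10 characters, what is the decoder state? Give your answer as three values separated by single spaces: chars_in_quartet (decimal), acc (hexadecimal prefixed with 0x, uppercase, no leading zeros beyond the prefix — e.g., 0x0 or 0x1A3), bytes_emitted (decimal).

After char 0 ('g'=32): chars_in_quartet=1 acc=0x20 bytes_emitted=0
After char 1 ('+'=62): chars_in_quartet=2 acc=0x83E bytes_emitted=0
After char 2 ('T'=19): chars_in_quartet=3 acc=0x20F93 bytes_emitted=0
After char 3 ('l'=37): chars_in_quartet=4 acc=0x83E4E5 -> emit 83 E4 E5, reset; bytes_emitted=3
After char 4 ('a'=26): chars_in_quartet=1 acc=0x1A bytes_emitted=3
After char 5 ('h'=33): chars_in_quartet=2 acc=0x6A1 bytes_emitted=3
After char 6 ('O'=14): chars_in_quartet=3 acc=0x1A84E bytes_emitted=3
After char 7 ('q'=42): chars_in_quartet=4 acc=0x6A13AA -> emit 6A 13 AA, reset; bytes_emitted=6
After char 8 ('2'=54): chars_in_quartet=1 acc=0x36 bytes_emitted=6
After char 9 ('u'=46): chars_in_quartet=2 acc=0xDAE bytes_emitted=6

Answer: 2 0xDAE 6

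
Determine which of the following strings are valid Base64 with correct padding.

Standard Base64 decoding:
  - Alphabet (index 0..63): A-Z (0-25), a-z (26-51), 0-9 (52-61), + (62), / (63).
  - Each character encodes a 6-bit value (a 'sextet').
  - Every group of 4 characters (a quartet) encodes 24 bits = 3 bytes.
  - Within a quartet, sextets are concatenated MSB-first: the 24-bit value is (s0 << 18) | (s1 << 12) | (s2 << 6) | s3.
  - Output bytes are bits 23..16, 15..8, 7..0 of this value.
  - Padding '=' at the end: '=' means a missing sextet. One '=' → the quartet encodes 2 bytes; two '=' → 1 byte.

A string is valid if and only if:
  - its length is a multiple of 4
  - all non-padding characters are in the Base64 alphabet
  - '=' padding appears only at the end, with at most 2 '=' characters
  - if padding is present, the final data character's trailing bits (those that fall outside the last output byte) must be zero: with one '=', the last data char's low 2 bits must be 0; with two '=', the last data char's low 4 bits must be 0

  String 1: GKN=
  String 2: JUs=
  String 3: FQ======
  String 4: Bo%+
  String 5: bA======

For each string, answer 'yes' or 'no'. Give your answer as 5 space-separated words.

Answer: no yes no no no

Derivation:
String 1: 'GKN=' → invalid (bad trailing bits)
String 2: 'JUs=' → valid
String 3: 'FQ======' → invalid (6 pad chars (max 2))
String 4: 'Bo%+' → invalid (bad char(s): ['%'])
String 5: 'bA======' → invalid (6 pad chars (max 2))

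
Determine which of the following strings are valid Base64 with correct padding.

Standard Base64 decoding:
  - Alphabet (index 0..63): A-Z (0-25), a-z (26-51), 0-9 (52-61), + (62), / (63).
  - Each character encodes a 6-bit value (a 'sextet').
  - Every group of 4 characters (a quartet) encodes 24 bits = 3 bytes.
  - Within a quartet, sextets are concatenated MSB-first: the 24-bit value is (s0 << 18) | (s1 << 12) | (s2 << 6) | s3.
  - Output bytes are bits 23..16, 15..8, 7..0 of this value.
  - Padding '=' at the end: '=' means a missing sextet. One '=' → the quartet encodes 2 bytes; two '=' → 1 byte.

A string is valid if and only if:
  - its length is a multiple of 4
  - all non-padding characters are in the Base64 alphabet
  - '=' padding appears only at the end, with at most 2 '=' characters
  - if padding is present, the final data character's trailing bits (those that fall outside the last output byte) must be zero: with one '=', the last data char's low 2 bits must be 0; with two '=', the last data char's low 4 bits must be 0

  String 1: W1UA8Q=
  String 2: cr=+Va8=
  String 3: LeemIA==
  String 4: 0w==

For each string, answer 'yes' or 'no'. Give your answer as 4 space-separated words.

Answer: no no yes yes

Derivation:
String 1: 'W1UA8Q=' → invalid (len=7 not mult of 4)
String 2: 'cr=+Va8=' → invalid (bad char(s): ['=']; '=' in middle)
String 3: 'LeemIA==' → valid
String 4: '0w==' → valid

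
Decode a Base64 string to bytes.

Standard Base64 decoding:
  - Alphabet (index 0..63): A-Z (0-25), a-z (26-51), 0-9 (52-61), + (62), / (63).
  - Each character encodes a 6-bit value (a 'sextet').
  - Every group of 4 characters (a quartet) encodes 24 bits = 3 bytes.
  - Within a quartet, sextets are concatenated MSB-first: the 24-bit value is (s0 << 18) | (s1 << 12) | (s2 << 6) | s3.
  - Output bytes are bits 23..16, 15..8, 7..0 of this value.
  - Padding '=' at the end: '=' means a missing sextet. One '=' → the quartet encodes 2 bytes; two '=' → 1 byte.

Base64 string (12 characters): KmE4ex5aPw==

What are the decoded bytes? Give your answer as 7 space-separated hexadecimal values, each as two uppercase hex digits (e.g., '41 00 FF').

After char 0 ('K'=10): chars_in_quartet=1 acc=0xA bytes_emitted=0
After char 1 ('m'=38): chars_in_quartet=2 acc=0x2A6 bytes_emitted=0
After char 2 ('E'=4): chars_in_quartet=3 acc=0xA984 bytes_emitted=0
After char 3 ('4'=56): chars_in_quartet=4 acc=0x2A6138 -> emit 2A 61 38, reset; bytes_emitted=3
After char 4 ('e'=30): chars_in_quartet=1 acc=0x1E bytes_emitted=3
After char 5 ('x'=49): chars_in_quartet=2 acc=0x7B1 bytes_emitted=3
After char 6 ('5'=57): chars_in_quartet=3 acc=0x1EC79 bytes_emitted=3
After char 7 ('a'=26): chars_in_quartet=4 acc=0x7B1E5A -> emit 7B 1E 5A, reset; bytes_emitted=6
After char 8 ('P'=15): chars_in_quartet=1 acc=0xF bytes_emitted=6
After char 9 ('w'=48): chars_in_quartet=2 acc=0x3F0 bytes_emitted=6
Padding '==': partial quartet acc=0x3F0 -> emit 3F; bytes_emitted=7

Answer: 2A 61 38 7B 1E 5A 3F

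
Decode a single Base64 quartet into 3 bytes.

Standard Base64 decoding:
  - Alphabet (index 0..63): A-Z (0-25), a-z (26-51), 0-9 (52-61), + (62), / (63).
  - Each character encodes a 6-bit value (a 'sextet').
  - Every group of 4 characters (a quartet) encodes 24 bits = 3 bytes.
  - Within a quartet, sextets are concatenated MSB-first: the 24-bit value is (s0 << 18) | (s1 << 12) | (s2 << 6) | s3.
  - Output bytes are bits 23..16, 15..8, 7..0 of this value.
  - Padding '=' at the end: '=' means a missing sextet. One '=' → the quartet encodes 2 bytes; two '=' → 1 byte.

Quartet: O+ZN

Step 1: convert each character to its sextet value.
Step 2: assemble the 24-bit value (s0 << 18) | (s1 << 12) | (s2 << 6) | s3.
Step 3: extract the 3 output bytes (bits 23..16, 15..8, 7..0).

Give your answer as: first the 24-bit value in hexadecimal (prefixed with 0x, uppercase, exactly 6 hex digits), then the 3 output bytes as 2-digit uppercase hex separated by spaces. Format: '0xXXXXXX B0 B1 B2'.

Answer: 0x3BE64D 3B E6 4D

Derivation:
Sextets: O=14, +=62, Z=25, N=13
24-bit: (14<<18) | (62<<12) | (25<<6) | 13
      = 0x380000 | 0x03E000 | 0x000640 | 0x00000D
      = 0x3BE64D
Bytes: (v>>16)&0xFF=3B, (v>>8)&0xFF=E6, v&0xFF=4D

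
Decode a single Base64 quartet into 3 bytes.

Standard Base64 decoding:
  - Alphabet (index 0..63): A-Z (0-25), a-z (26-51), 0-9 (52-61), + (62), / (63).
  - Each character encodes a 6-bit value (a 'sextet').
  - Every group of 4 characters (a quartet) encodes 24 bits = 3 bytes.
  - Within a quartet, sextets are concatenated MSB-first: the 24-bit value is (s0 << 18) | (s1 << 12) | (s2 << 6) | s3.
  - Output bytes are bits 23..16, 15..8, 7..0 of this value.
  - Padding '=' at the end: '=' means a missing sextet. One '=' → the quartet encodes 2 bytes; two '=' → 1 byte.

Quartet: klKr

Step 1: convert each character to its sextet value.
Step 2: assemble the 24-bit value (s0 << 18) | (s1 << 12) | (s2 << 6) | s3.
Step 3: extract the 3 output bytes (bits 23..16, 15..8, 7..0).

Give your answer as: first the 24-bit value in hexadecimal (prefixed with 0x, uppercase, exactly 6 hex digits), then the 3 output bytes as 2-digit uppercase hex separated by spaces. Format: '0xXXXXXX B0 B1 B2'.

Answer: 0x9252AB 92 52 AB

Derivation:
Sextets: k=36, l=37, K=10, r=43
24-bit: (36<<18) | (37<<12) | (10<<6) | 43
      = 0x900000 | 0x025000 | 0x000280 | 0x00002B
      = 0x9252AB
Bytes: (v>>16)&0xFF=92, (v>>8)&0xFF=52, v&0xFF=AB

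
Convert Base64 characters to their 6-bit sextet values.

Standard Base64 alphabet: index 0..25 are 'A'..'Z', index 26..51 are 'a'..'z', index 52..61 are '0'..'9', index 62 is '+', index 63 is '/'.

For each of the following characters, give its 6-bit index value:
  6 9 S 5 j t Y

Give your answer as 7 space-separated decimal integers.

'6': 0..9 range, 52 + ord('6') − ord('0') = 58
'9': 0..9 range, 52 + ord('9') − ord('0') = 61
'S': A..Z range, ord('S') − ord('A') = 18
'5': 0..9 range, 52 + ord('5') − ord('0') = 57
'j': a..z range, 26 + ord('j') − ord('a') = 35
't': a..z range, 26 + ord('t') − ord('a') = 45
'Y': A..Z range, ord('Y') − ord('A') = 24

Answer: 58 61 18 57 35 45 24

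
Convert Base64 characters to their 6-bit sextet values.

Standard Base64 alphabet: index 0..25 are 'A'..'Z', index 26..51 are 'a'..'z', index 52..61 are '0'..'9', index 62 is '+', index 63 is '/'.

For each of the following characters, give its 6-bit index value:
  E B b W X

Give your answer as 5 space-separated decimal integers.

Answer: 4 1 27 22 23

Derivation:
'E': A..Z range, ord('E') − ord('A') = 4
'B': A..Z range, ord('B') − ord('A') = 1
'b': a..z range, 26 + ord('b') − ord('a') = 27
'W': A..Z range, ord('W') − ord('A') = 22
'X': A..Z range, ord('X') − ord('A') = 23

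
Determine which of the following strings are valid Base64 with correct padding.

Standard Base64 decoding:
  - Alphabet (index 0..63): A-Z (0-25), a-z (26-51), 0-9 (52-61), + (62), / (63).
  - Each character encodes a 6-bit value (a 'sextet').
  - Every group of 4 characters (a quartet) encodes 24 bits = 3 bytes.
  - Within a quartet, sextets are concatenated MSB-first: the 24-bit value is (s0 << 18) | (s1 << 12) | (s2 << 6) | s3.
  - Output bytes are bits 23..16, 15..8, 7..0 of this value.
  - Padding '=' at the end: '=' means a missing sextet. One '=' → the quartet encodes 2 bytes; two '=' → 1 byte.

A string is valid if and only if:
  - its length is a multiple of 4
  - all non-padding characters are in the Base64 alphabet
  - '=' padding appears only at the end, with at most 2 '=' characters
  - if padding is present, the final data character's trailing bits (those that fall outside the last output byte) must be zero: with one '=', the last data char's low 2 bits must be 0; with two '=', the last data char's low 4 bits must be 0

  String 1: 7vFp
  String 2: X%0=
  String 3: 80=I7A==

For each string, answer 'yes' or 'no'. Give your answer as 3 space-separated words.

Answer: yes no no

Derivation:
String 1: '7vFp' → valid
String 2: 'X%0=' → invalid (bad char(s): ['%'])
String 3: '80=I7A==' → invalid (bad char(s): ['=']; '=' in middle)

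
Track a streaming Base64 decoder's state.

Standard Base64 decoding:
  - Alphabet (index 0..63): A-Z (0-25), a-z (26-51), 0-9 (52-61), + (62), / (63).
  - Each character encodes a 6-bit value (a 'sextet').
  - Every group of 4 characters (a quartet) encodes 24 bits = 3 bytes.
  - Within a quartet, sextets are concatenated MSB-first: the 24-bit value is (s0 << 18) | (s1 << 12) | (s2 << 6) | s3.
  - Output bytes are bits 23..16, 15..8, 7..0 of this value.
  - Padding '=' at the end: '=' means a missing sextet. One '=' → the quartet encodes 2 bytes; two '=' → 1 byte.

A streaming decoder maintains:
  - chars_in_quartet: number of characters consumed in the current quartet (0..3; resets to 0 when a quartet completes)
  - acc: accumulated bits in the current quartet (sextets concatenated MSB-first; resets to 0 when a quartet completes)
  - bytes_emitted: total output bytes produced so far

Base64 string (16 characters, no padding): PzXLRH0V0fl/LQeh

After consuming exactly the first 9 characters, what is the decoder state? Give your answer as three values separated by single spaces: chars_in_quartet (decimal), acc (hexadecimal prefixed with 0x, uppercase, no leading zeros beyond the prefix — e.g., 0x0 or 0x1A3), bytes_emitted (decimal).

After char 0 ('P'=15): chars_in_quartet=1 acc=0xF bytes_emitted=0
After char 1 ('z'=51): chars_in_quartet=2 acc=0x3F3 bytes_emitted=0
After char 2 ('X'=23): chars_in_quartet=3 acc=0xFCD7 bytes_emitted=0
After char 3 ('L'=11): chars_in_quartet=4 acc=0x3F35CB -> emit 3F 35 CB, reset; bytes_emitted=3
After char 4 ('R'=17): chars_in_quartet=1 acc=0x11 bytes_emitted=3
After char 5 ('H'=7): chars_in_quartet=2 acc=0x447 bytes_emitted=3
After char 6 ('0'=52): chars_in_quartet=3 acc=0x111F4 bytes_emitted=3
After char 7 ('V'=21): chars_in_quartet=4 acc=0x447D15 -> emit 44 7D 15, reset; bytes_emitted=6
After char 8 ('0'=52): chars_in_quartet=1 acc=0x34 bytes_emitted=6

Answer: 1 0x34 6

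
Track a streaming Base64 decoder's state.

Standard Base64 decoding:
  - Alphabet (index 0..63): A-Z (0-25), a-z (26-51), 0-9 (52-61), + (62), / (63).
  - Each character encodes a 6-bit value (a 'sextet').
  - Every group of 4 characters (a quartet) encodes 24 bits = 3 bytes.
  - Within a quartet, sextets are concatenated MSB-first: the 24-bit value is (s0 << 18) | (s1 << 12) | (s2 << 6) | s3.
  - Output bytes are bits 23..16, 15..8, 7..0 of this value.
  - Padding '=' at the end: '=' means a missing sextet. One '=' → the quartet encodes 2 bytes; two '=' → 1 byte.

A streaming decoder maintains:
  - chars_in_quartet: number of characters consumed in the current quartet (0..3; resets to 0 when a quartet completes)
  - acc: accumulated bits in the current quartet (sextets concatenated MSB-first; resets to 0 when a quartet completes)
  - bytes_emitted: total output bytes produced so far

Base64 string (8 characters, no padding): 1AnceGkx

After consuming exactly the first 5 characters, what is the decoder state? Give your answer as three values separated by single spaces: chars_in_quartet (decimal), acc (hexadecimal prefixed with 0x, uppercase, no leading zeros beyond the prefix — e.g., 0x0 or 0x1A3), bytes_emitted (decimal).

Answer: 1 0x1E 3

Derivation:
After char 0 ('1'=53): chars_in_quartet=1 acc=0x35 bytes_emitted=0
After char 1 ('A'=0): chars_in_quartet=2 acc=0xD40 bytes_emitted=0
After char 2 ('n'=39): chars_in_quartet=3 acc=0x35027 bytes_emitted=0
After char 3 ('c'=28): chars_in_quartet=4 acc=0xD409DC -> emit D4 09 DC, reset; bytes_emitted=3
After char 4 ('e'=30): chars_in_quartet=1 acc=0x1E bytes_emitted=3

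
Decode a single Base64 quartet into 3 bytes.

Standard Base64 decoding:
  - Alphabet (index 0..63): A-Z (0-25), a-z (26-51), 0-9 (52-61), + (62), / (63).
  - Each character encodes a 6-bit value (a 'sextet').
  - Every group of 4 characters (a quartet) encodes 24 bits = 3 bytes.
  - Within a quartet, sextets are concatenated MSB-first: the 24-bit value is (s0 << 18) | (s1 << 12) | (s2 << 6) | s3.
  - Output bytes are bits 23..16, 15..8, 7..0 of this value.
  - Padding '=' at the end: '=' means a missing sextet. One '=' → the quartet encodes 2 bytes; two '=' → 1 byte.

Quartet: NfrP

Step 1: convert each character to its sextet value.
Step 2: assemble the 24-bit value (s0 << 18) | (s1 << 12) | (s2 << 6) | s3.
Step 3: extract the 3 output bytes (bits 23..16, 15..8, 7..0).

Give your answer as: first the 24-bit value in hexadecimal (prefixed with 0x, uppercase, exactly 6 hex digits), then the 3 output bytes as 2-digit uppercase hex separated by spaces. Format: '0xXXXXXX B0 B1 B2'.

Answer: 0x35FACF 35 FA CF

Derivation:
Sextets: N=13, f=31, r=43, P=15
24-bit: (13<<18) | (31<<12) | (43<<6) | 15
      = 0x340000 | 0x01F000 | 0x000AC0 | 0x00000F
      = 0x35FACF
Bytes: (v>>16)&0xFF=35, (v>>8)&0xFF=FA, v&0xFF=CF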